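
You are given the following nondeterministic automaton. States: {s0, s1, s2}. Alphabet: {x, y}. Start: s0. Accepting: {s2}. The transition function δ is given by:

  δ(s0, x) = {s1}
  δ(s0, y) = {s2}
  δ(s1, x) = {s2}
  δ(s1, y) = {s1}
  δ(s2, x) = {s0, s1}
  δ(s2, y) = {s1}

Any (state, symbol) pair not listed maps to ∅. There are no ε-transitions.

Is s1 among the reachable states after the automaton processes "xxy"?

Yes

Start in {s0}.
Read 'x': {s0} → {s1}.
Read 'x': {s1} → {s2}.
Read 'y': {s2} → {s1}.
State s1 is in {s1}.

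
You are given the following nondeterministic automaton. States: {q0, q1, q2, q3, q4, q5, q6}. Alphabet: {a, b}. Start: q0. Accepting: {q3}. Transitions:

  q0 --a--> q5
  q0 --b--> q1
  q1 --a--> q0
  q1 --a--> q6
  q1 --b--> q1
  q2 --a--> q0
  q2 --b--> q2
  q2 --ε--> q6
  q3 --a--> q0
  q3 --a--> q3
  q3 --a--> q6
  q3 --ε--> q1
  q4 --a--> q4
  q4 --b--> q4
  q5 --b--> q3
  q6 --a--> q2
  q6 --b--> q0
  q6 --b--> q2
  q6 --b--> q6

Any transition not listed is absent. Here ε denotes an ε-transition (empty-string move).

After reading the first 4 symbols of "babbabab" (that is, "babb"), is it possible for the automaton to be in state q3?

Start in {q0}.
Read 'b': {q0} → {q1}.
Read 'a': {q1} → {q0, q6}.
Read 'b': {q0, q6} → {q0, q1, q2, q6}.
Read 'b': {q0, q1, q2, q6} → {q0, q1, q2, q6}.
State q3 is not in {q0, q1, q2, q6}.

No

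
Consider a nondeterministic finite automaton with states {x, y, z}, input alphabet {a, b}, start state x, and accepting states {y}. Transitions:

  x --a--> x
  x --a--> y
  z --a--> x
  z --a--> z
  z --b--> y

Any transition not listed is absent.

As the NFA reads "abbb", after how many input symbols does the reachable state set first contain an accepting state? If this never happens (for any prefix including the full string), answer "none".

1

Start in {x}.
Read 'a': x→{x, y}; now {x, y}.
None of the earlier sets intersect F, but {x, y} does.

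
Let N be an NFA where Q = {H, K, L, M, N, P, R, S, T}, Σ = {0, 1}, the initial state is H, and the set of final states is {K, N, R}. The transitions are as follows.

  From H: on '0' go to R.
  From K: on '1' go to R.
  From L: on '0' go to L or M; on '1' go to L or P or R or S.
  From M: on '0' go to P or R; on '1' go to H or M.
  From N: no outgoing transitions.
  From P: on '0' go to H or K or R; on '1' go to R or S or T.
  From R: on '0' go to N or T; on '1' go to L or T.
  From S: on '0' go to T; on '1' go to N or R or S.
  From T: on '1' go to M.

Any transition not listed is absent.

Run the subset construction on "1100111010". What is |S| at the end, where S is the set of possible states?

0

Start in {H}.
Read '1': {H} → ∅.
The set is empty and remains empty for the remaining 9 symbols.
That set has 0 states.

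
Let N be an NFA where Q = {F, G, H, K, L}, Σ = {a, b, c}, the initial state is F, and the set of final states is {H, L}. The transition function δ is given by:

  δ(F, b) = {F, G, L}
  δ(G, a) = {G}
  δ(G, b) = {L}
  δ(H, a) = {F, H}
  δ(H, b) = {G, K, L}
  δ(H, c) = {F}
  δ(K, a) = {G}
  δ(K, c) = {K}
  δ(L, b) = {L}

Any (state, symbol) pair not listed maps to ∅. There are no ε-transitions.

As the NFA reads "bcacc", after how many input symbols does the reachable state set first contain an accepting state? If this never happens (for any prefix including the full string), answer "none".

Start in {F}.
Read 'b': {F} → {F, G, L}.
None of the earlier sets intersect F, but {F, G, L} does.

1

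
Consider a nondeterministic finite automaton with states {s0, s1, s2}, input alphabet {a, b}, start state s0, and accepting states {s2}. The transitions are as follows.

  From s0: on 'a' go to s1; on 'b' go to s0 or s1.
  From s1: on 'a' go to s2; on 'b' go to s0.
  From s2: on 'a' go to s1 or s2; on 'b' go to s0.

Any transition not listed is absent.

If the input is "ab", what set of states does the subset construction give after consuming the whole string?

{s0}

Start in {s0}.
Read 'a': {s0} → {s1}.
Read 'b': {s1} → {s0}.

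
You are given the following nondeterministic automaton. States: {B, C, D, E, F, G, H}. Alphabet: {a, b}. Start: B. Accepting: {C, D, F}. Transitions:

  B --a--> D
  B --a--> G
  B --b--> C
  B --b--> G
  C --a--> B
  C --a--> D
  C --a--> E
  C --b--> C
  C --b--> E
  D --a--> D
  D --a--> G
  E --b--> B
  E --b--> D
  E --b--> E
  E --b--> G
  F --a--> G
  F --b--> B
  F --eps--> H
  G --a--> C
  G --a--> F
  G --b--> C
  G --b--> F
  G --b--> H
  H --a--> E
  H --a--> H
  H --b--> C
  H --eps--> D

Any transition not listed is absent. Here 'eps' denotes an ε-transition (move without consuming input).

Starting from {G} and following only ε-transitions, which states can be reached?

{G}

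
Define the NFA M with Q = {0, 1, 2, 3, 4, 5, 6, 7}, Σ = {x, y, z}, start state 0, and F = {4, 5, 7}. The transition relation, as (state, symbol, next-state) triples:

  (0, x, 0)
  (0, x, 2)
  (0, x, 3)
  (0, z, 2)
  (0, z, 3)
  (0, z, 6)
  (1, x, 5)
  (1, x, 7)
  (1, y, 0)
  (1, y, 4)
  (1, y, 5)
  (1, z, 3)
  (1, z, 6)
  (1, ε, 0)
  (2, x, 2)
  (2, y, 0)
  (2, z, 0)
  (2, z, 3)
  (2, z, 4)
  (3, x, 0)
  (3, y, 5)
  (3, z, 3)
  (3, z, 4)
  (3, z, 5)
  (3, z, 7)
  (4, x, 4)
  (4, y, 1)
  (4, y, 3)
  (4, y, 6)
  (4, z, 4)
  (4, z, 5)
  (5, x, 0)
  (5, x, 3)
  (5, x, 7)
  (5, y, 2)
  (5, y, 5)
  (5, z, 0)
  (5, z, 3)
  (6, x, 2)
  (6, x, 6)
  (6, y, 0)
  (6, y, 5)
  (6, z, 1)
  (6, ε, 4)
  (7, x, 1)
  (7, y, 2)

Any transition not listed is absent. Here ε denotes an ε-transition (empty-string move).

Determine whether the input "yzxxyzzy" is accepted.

No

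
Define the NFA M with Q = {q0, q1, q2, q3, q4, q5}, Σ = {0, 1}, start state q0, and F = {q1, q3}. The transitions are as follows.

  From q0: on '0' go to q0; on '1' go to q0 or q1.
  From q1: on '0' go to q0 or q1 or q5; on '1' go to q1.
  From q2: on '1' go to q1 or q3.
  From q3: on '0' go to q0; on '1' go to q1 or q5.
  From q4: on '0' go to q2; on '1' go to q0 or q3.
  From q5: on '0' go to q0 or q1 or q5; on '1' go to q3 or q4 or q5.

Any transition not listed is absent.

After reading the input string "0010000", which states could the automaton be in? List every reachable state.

{q0, q1, q5}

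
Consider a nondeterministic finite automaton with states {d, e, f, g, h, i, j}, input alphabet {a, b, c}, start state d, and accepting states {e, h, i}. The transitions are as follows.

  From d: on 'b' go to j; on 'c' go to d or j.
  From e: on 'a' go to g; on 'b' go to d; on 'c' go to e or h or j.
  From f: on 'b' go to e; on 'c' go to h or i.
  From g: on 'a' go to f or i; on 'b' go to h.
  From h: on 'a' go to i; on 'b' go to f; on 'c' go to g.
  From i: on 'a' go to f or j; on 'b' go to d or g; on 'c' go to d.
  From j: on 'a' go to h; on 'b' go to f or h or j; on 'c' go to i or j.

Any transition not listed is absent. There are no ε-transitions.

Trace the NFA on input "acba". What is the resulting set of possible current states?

Start in {d}.
Read 'a': d→∅; now ∅.
The set is empty and remains empty for the remaining 3 symbols.

∅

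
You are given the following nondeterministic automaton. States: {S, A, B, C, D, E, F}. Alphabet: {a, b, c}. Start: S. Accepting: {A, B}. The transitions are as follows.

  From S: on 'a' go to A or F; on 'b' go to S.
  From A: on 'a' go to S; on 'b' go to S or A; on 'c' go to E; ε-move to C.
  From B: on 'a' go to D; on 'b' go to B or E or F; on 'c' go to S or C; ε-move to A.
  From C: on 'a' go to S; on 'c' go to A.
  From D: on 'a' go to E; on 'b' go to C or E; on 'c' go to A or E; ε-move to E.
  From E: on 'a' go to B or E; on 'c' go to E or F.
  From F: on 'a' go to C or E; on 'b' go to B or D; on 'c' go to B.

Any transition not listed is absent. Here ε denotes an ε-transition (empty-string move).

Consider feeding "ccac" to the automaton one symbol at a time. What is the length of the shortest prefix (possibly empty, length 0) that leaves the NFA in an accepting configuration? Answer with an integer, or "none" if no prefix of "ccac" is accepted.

Start in {S}.
Read 'c': S→∅; now ∅.
The set is empty and remains empty for the remaining 3 symbols.
No reachable set along the way intersects F.

none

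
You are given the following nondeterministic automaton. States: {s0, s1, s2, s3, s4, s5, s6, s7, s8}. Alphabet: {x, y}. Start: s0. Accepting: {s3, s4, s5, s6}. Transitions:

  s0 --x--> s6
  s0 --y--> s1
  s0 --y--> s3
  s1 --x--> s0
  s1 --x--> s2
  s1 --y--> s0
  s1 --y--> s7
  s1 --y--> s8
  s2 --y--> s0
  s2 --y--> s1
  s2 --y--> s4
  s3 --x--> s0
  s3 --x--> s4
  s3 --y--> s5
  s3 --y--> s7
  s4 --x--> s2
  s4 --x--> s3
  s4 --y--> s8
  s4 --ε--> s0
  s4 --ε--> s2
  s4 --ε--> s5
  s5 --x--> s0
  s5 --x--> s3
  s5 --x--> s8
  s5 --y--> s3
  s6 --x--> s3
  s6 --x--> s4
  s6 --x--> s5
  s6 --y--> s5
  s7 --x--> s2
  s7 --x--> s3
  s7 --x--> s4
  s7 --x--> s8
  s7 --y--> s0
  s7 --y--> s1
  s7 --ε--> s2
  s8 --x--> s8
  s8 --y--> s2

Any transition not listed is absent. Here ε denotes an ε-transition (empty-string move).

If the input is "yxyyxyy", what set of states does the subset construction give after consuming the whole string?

Start in {s0}.
Read 'y': s0→{s1, s3}; now {s1, s3}.
Read 'x': s1→{s0, s2}, s3→{s0, s4}; union {s0, s2, s4}; ε-closure = {s0, s2, s4, s5}.
Read 'y': s0→{s1, s3}, s2→{s0, s1, s4}, s4→{s8}, s5→{s3}; union {s0, s1, s3, s4, s8}; ε-closure = {s0, s1, s2, s3, s4, s5, s8}.
Read 'y': s0→{s1, s3}, s1→{s0, s7, s8}, s2→{s0, s1, s4}, s3→{s5, s7}, s4→{s8}, s5→{s3}, s8→{s2}; now {s0, s1, s2, s3, s4, s5, s7, s8}.
Read 'x': s0→{s6}, s1→{s0, s2}, s2→∅, s3→{s0, s4}, s4→{s2, s3}, s5→{s0, s3, s8}, s7→{s2, s3, s4, s8}, s8→{s8}; union {s0, s2, s3, s4, s6, s8}; ε-closure = {s0, s2, s3, s4, s5, s6, s8}.
Read 'y': s0→{s1, s3}, s2→{s0, s1, s4}, s3→{s5, s7}, s4→{s8}, s5→{s3}, s6→{s5}, s8→{s2}; now {s0, s1, s2, s3, s4, s5, s7, s8}.
Read 'y': s0→{s1, s3}, s1→{s0, s7, s8}, s2→{s0, s1, s4}, s3→{s5, s7}, s4→{s8}, s5→{s3}, s7→{s0, s1}, s8→{s2}; now {s0, s1, s2, s3, s4, s5, s7, s8}.

{s0, s1, s2, s3, s4, s5, s7, s8}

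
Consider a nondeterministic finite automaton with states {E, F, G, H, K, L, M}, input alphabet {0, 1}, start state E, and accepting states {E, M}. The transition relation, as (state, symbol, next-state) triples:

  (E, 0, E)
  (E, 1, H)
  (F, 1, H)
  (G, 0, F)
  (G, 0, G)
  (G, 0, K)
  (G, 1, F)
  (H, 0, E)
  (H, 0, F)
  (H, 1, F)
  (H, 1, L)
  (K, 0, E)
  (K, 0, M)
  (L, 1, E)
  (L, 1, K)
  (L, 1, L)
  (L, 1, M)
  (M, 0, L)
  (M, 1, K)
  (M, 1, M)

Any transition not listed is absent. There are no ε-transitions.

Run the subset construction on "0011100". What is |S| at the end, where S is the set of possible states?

Start in {E}.
Read '0': {E} → {E}.
Read '0': {E} → {E}.
Read '1': {E} → {H}.
Read '1': {H} → {F, L}.
Read '1': {F, L} → {E, H, K, L, M}.
Read '0': {E, H, K, L, M} → {E, F, L, M}.
Read '0': {E, F, L, M} → {E, L}.
That set has 2 states.

2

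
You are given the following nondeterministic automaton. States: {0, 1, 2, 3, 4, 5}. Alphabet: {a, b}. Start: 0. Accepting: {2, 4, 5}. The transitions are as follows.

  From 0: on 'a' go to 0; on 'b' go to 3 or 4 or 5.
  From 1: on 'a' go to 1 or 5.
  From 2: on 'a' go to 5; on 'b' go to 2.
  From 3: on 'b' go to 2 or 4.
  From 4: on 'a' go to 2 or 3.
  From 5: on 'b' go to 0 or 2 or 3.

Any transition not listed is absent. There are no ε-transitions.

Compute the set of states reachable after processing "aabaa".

{5}

Start in {0}.
Read 'a': 0→{0}; now {0}.
Read 'a': 0→{0}; now {0}.
Read 'b': 0→{3, 4, 5}; now {3, 4, 5}.
Read 'a': 3→∅, 4→{2, 3}, 5→∅; now {2, 3}.
Read 'a': 2→{5}, 3→∅; now {5}.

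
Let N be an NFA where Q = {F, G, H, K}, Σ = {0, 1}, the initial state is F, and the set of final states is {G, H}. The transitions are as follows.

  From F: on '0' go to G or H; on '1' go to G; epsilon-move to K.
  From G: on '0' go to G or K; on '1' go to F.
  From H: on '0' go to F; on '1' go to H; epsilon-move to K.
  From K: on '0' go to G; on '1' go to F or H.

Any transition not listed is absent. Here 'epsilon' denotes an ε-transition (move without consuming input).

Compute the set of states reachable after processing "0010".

{F, G, H, K}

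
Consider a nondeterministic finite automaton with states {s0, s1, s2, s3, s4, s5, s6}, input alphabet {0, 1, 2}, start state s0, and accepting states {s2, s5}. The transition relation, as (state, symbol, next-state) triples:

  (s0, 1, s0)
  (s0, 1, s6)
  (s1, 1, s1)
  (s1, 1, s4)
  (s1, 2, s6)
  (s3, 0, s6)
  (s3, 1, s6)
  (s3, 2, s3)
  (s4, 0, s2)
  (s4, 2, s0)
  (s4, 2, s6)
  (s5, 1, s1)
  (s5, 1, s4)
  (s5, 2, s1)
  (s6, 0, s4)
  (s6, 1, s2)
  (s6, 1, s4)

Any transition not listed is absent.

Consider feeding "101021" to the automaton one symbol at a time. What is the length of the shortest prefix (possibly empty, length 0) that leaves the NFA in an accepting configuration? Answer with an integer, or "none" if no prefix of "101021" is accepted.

none

Start in {s0}.
Read '1': {s0} → {s0, s6}.
Read '0': {s0, s6} → {s4}.
Read '1': {s4} → ∅.
The set is empty and remains empty for the remaining 3 symbols.
No reachable set along the way intersects F.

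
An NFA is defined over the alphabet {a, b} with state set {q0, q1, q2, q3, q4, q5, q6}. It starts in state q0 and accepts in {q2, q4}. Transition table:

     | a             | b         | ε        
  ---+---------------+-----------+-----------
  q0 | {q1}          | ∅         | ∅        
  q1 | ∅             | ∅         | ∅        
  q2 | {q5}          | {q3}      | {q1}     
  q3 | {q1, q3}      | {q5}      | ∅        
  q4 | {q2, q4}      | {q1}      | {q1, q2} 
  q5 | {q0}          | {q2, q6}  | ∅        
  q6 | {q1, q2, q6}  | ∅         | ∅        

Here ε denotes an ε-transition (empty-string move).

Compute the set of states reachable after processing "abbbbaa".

∅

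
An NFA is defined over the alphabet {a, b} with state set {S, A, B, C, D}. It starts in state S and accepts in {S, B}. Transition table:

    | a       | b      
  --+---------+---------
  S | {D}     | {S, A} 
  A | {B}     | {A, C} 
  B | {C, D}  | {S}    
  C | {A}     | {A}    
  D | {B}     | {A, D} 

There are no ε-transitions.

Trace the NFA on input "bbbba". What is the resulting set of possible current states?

Start in {S}.
Read 'b': S→{S, A}; now {S, A}.
Read 'b': S→{S, A}, A→{A, C}; now {S, A, C}.
Read 'b': S→{S, A}, A→{A, C}, C→{A}; now {S, A, C}.
Read 'b': S→{S, A}, A→{A, C}, C→{A}; now {S, A, C}.
Read 'a': S→{D}, A→{B}, C→{A}; now {A, B, D}.

{A, B, D}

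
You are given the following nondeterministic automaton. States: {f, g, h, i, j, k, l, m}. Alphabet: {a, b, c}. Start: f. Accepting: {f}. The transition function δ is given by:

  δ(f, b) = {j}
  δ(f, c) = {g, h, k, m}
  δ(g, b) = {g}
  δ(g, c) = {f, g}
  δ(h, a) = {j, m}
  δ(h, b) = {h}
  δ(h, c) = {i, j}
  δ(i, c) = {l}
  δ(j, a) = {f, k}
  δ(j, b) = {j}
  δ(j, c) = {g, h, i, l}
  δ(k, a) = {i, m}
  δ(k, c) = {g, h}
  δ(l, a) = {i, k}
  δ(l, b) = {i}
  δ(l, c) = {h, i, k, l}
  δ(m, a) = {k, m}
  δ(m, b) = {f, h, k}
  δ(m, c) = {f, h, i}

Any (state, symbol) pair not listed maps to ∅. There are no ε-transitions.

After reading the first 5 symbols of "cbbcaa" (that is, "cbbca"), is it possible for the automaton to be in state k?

Yes

Start in {f}.
Read 'c': {f} → {g, h, k, m}.
Read 'b': {g, h, k, m} → {f, g, h, k}.
Read 'b': {f, g, h, k} → {g, h, j}.
Read 'c': {g, h, j} → {f, g, h, i, j, l}.
Read 'a': {f, g, h, i, j, l} → {f, i, j, k, m}.
State k is in {f, i, j, k, m}.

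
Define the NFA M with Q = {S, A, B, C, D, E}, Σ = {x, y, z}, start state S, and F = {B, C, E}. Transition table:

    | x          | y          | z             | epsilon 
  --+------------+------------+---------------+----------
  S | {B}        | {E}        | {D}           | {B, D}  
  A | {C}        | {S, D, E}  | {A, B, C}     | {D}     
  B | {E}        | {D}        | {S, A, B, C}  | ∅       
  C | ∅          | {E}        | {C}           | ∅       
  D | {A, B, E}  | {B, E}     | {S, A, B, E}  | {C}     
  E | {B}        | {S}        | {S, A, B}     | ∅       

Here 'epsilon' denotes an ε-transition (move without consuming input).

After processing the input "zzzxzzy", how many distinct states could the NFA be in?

5

Start: ε-closure({S}) = {S, B, C, D}.
Read 'z': S→{D}, B→{S, A, B, C}, C→{C}, D→{S, A, B, E}; now {S, A, B, C, D, E}.
Read 'z': S→{D}, A→{A, B, C}, B→{S, A, B, C}, C→{C}, D→{S, A, B, E}, E→{S, A, B}; now {S, A, B, C, D, E}.
Read 'z': S→{D}, A→{A, B, C}, B→{S, A, B, C}, C→{C}, D→{S, A, B, E}, E→{S, A, B}; now {S, A, B, C, D, E}.
Read 'x': S→{B}, A→{C}, B→{E}, C→∅, D→{A, B, E}, E→{B}; union {A, B, C, E}; ε-closure = {A, B, C, D, E}.
Read 'z': A→{A, B, C}, B→{S, A, B, C}, C→{C}, D→{S, A, B, E}, E→{S, A, B}; union {S, A, B, C, E}; ε-closure = {S, A, B, C, D, E}.
Read 'z': S→{D}, A→{A, B, C}, B→{S, A, B, C}, C→{C}, D→{S, A, B, E}, E→{S, A, B}; now {S, A, B, C, D, E}.
Read 'y': S→{E}, A→{S, D, E}, B→{D}, C→{E}, D→{B, E}, E→{S}; union {S, B, D, E}; ε-closure = {S, B, C, D, E}.
That set has 5 states.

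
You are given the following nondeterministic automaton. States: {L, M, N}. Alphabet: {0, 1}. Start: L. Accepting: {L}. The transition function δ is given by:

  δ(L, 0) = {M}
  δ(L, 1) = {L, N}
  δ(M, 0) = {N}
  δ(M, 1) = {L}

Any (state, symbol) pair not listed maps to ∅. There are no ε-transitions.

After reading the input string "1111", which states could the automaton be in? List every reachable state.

Start in {L}.
Read '1': {L} → {L, N}.
Read '1': {L, N} → {L, N}.
Read '1': {L, N} → {L, N}.
Read '1': {L, N} → {L, N}.

{L, N}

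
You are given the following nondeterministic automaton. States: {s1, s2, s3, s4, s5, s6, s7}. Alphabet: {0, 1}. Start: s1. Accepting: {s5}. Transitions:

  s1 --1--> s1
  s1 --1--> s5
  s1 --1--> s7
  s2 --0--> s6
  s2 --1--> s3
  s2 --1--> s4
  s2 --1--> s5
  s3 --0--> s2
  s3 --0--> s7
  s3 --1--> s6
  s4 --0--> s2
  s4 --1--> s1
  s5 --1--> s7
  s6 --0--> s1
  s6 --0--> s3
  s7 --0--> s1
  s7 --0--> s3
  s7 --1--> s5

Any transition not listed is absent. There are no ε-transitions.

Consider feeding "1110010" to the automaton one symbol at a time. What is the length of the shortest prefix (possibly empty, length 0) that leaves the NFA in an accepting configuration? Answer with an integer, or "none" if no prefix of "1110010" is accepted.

1

Start in {s1}.
Read '1': s1→{s1, s5, s7}; now {s1, s5, s7}.
None of the earlier sets intersect F, but {s1, s5, s7} does.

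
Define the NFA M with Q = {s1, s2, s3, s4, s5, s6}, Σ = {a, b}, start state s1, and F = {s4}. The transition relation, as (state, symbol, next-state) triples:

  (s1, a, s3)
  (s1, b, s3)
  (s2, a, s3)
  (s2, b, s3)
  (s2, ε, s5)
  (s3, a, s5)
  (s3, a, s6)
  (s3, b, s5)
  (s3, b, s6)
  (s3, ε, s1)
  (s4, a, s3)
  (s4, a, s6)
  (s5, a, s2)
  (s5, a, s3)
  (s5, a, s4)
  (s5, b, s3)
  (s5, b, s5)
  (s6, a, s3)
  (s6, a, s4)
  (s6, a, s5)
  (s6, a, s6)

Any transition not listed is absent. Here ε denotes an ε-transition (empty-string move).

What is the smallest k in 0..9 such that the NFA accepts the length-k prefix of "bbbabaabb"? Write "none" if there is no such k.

4

Start in {s1}.
Read 'b': s1→{s3}; union {s3}; ε-closure = {s1, s3}.
Read 'b': s1→{s3}, s3→{s5, s6}; union {s3, s5, s6}; ε-closure = {s1, s3, s5, s6}.
Read 'b': s1→{s3}, s3→{s5, s6}, s5→{s3, s5}, s6→∅; union {s3, s5, s6}; ε-closure = {s1, s3, s5, s6}.
Read 'a': s1→{s3}, s3→{s5, s6}, s5→{s2, s3, s4}, s6→{s3, s4, s5, s6}; union {s2, s3, s4, s5, s6}; ε-closure = {s1, s2, s3, s4, s5, s6}.
None of the earlier sets intersect F, but {s1, s2, s3, s4, s5, s6} does.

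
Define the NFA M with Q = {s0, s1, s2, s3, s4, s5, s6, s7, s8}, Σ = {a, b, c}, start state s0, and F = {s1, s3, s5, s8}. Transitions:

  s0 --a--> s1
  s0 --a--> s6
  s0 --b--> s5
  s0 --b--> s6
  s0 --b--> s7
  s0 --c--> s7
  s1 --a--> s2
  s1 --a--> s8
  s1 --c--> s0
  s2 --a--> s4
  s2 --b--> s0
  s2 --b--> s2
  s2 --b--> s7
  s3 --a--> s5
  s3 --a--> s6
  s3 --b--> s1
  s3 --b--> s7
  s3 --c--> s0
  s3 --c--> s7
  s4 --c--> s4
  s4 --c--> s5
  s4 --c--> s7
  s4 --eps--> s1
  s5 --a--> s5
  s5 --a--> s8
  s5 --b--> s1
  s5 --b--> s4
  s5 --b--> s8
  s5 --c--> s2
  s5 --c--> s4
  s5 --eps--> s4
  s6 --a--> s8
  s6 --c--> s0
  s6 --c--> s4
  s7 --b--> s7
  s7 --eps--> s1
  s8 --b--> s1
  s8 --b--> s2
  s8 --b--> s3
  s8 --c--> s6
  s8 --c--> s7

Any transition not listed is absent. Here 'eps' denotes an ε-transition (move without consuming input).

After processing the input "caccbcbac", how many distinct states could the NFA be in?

7

Start in {s0}.
Read 'c': {s0} → {s1, s7}.
Read 'a': {s1, s7} → {s2, s8}.
Read 'c': {s2, s8} → {s1, s6, s7}.
Read 'c': {s1, s6, s7} → {s0, s1, s4}.
Read 'b': {s0, s1, s4} → {s1, s4, s5, s6, s7}.
Read 'c': {s1, s4, s5, s6, s7} → {s0, s1, s2, s4, s5, s7}.
Read 'b': {s0, s1, s2, s4, s5, s7} → {s0, s1, s2, s4, s5, s6, s7, s8}.
Read 'a': {s0, s1, s2, s4, s5, s6, s7, s8} → {s1, s2, s4, s5, s6, s8}.
Read 'c': {s1, s2, s4, s5, s6, s8} → {s0, s1, s2, s4, s5, s6, s7}.
That set has 7 states.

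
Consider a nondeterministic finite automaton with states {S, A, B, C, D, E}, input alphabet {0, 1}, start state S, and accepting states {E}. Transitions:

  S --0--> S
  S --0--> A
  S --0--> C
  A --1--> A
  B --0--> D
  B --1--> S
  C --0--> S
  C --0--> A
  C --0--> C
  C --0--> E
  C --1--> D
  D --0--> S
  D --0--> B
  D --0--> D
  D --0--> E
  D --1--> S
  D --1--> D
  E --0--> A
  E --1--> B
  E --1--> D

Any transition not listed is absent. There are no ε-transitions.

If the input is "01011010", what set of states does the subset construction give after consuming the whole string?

{S, A, B, C, D, E}

Start in {S}.
Read '0': {S} → {S, A, C}.
Read '1': {S, A, C} → {A, D}.
Read '0': {A, D} → {S, B, D, E}.
Read '1': {S, B, D, E} → {S, B, D}.
Read '1': {S, B, D} → {S, D}.
Read '0': {S, D} → {S, A, B, C, D, E}.
Read '1': {S, A, B, C, D, E} → {S, A, B, D}.
Read '0': {S, A, B, D} → {S, A, B, C, D, E}.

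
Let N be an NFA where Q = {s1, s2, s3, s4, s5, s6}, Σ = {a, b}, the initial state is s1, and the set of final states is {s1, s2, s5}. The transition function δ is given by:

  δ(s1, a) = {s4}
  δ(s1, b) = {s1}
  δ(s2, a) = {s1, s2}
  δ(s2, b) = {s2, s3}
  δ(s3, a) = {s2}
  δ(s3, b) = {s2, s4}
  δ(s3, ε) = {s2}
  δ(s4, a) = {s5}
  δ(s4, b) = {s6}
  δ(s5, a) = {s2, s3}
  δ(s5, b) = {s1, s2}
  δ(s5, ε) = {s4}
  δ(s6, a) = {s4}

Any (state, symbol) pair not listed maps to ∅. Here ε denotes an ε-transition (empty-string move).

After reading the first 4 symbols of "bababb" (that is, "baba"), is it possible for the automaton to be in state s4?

Start in {s1}.
Read 'b': s1→{s1}; now {s1}.
Read 'a': s1→{s4}; now {s4}.
Read 'b': s4→{s6}; now {s6}.
Read 'a': s6→{s4}; now {s4}.
State s4 is in {s4}.

Yes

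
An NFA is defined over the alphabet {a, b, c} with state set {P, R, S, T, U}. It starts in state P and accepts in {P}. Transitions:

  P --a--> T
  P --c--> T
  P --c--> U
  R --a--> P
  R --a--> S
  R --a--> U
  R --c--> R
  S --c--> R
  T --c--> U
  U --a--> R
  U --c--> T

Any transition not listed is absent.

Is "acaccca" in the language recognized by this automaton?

Start in {P}.
Read 'a': {P} → {T}.
Read 'c': {T} → {U}.
Read 'a': {U} → {R}.
Read 'c': {R} → {R}.
Read 'c': {R} → {R}.
Read 'c': {R} → {R}.
Read 'a': {R} → {P, S, U}.
The final set {P, S, U} contains the accepting state P.

Yes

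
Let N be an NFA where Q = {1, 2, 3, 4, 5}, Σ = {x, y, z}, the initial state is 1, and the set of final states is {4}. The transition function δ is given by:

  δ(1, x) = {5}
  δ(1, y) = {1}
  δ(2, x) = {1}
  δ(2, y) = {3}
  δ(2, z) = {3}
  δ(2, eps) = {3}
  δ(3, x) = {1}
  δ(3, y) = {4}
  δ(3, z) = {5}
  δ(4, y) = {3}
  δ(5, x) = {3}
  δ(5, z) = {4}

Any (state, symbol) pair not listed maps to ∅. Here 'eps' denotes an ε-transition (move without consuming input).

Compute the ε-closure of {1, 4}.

Begin with {1, 4}.
No ε-moves leave this set, so the closure equals the set itself.

{1, 4}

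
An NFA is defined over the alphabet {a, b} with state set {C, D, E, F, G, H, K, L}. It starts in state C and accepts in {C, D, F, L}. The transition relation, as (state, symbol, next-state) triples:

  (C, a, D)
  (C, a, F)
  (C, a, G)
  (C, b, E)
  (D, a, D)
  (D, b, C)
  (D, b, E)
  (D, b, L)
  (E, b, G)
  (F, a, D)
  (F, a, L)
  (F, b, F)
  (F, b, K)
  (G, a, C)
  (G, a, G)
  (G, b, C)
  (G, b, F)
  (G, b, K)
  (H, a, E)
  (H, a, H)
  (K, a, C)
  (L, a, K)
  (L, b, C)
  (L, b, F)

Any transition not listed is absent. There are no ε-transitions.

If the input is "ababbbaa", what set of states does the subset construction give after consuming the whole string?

Start in {C}.
Read 'a': C→{D, F, G}; now {D, F, G}.
Read 'b': D→{C, E, L}, F→{F, K}, G→{C, F, K}; now {C, E, F, K, L}.
Read 'a': C→{D, F, G}, E→∅, F→{D, L}, K→{C}, L→{K}; now {C, D, F, G, K, L}.
Read 'b': C→{E}, D→{C, E, L}, F→{F, K}, G→{C, F, K}, K→∅, L→{C, F}; now {C, E, F, K, L}.
Read 'b': C→{E}, E→{G}, F→{F, K}, K→∅, L→{C, F}; now {C, E, F, G, K}.
Read 'b': C→{E}, E→{G}, F→{F, K}, G→{C, F, K}, K→∅; now {C, E, F, G, K}.
Read 'a': C→{D, F, G}, E→∅, F→{D, L}, G→{C, G}, K→{C}; now {C, D, F, G, L}.
Read 'a': C→{D, F, G}, D→{D}, F→{D, L}, G→{C, G}, L→{K}; now {C, D, F, G, K, L}.

{C, D, F, G, K, L}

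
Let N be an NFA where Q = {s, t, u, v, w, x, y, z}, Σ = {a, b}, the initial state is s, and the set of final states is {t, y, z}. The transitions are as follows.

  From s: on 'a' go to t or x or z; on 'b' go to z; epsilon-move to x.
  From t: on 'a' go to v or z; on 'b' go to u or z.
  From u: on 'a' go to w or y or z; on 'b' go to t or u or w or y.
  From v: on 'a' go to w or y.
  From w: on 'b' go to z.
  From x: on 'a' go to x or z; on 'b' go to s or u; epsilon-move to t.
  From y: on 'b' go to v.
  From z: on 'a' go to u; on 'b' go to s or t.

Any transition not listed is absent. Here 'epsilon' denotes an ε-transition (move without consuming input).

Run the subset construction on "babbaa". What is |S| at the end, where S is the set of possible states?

7

Start: ε-closure({s}) = {s, t, x}.
Read 'b': s→{z}, t→{u, z}, x→{s, u}; union {s, u, z}; ε-closure = {s, t, u, x, z}.
Read 'a': s→{t, x, z}, t→{v, z}, u→{w, y, z}, x→{x, z}, z→{u}; now {t, u, v, w, x, y, z}.
Read 'b': t→{u, z}, u→{t, u, w, y}, v→∅, w→{z}, x→{s, u}, y→{v}, z→{s, t}; union {s, t, u, v, w, y, z}; ε-closure = {s, t, u, v, w, x, y, z}.
Read 'b': s→{z}, t→{u, z}, u→{t, u, w, y}, v→∅, w→{z}, x→{s, u}, y→{v}, z→{s, t}; union {s, t, u, v, w, y, z}; ε-closure = {s, t, u, v, w, x, y, z}.
Read 'a': s→{t, x, z}, t→{v, z}, u→{w, y, z}, v→{w, y}, w→∅, x→{x, z}, y→∅, z→{u}; now {t, u, v, w, x, y, z}.
Read 'a': t→{v, z}, u→{w, y, z}, v→{w, y}, w→∅, x→{x, z}, y→∅, z→{u}; union {u, v, w, x, y, z}; ε-closure = {t, u, v, w, x, y, z}.
That set has 7 states.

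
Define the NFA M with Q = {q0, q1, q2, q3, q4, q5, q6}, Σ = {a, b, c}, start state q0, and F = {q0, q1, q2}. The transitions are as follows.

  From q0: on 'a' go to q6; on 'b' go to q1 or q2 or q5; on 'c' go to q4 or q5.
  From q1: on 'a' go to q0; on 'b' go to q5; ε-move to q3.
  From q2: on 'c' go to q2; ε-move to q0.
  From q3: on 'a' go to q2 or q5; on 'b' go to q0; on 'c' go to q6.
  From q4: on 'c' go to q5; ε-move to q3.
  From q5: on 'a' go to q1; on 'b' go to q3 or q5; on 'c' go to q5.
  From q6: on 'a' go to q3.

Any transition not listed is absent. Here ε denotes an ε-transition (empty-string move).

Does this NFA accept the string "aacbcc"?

Start in {q0}.
Read 'a': q0→{q6}; now {q6}.
Read 'a': q6→{q3}; now {q3}.
Read 'c': q3→{q6}; now {q6}.
Read 'b': q6→∅; now ∅.
The set is empty and remains empty for the remaining 2 symbols.
The final set ∅ contains no accepting state.

No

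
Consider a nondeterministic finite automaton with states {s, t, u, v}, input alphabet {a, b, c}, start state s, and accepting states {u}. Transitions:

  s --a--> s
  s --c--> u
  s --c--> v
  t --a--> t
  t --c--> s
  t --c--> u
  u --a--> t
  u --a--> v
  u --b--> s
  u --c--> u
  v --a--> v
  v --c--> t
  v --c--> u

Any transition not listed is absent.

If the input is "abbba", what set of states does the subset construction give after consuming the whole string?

Start in {s}.
Read 'a': {s} → {s}.
Read 'b': {s} → ∅.
The set is empty and remains empty for the remaining 3 symbols.

∅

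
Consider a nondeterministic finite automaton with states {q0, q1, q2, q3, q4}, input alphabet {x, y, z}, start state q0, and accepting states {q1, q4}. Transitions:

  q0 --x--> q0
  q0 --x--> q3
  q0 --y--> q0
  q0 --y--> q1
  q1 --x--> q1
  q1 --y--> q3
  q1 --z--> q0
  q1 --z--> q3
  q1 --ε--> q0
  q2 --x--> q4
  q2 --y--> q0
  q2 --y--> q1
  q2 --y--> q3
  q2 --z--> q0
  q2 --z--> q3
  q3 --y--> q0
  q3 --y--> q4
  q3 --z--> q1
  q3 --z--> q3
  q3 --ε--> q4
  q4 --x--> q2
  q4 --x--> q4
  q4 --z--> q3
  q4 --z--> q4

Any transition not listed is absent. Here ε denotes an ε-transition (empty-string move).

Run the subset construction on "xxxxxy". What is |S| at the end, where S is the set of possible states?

Start in {q0}.
Read 'x': {q0} → {q0, q3, q4}.
Read 'x': {q0, q3, q4} → {q0, q2, q3, q4}.
Read 'x': {q0, q2, q3, q4} → {q0, q2, q3, q4}.
Read 'x': {q0, q2, q3, q4} → {q0, q2, q3, q4}.
Read 'x': {q0, q2, q3, q4} → {q0, q2, q3, q4}.
Read 'y': {q0, q2, q3, q4} → {q0, q1, q3, q4}.
That set has 4 states.

4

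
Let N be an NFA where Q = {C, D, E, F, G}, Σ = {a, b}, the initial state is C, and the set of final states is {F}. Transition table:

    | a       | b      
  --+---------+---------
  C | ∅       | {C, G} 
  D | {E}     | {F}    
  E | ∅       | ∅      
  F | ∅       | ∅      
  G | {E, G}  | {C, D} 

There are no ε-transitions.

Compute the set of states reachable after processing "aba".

Start in {C}.
Read 'a': C→∅; now ∅.
The set is empty and remains empty for the remaining 2 symbols.

∅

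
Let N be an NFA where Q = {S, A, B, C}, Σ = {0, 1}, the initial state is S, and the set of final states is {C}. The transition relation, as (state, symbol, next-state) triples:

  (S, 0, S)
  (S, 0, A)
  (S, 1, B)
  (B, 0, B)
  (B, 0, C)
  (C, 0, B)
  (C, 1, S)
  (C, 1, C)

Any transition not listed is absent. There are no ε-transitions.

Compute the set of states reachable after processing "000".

{S, A}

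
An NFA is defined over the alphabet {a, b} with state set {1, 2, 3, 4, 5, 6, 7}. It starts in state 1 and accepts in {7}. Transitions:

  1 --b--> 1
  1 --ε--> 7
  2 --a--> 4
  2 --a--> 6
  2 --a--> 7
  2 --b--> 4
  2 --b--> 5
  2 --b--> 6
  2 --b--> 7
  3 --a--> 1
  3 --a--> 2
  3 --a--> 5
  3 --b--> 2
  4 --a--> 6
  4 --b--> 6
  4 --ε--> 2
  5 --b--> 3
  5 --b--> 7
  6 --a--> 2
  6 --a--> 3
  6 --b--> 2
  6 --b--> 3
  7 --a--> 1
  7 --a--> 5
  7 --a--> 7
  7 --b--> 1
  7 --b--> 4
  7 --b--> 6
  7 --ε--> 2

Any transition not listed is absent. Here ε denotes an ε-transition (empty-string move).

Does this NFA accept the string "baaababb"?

Yes

Start: ε-closure({1}) = {1, 2, 7}.
Read 'b': {1, 2, 7} → {1, 2, 4, 5, 6, 7}.
Read 'a': {1, 2, 4, 5, 6, 7} → {1, 2, 3, 4, 5, 6, 7}.
Read 'a': {1, 2, 3, 4, 5, 6, 7} → {1, 2, 3, 4, 5, 6, 7}.
Read 'a': {1, 2, 3, 4, 5, 6, 7} → {1, 2, 3, 4, 5, 6, 7}.
Read 'b': {1, 2, 3, 4, 5, 6, 7} → {1, 2, 3, 4, 5, 6, 7}.
Read 'a': {1, 2, 3, 4, 5, 6, 7} → {1, 2, 3, 4, 5, 6, 7}.
Read 'b': {1, 2, 3, 4, 5, 6, 7} → {1, 2, 3, 4, 5, 6, 7}.
Read 'b': {1, 2, 3, 4, 5, 6, 7} → {1, 2, 3, 4, 5, 6, 7}.
The final set {1, 2, 3, 4, 5, 6, 7} contains the accepting state 7.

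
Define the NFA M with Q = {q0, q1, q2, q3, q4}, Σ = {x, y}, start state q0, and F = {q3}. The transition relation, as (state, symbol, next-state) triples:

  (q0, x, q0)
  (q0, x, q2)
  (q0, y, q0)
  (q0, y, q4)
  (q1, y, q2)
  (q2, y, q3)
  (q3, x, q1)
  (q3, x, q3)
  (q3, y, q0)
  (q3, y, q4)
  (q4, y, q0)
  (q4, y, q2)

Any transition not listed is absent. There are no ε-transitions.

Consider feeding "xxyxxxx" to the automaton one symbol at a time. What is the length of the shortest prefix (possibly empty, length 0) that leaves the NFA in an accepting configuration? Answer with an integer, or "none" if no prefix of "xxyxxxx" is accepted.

3

Start in {q0}.
Read 'x': {q0} → {q0, q2}.
Read 'x': {q0, q2} → {q0, q2}.
Read 'y': {q0, q2} → {q0, q3, q4}.
None of the earlier sets intersect F, but {q0, q3, q4} does.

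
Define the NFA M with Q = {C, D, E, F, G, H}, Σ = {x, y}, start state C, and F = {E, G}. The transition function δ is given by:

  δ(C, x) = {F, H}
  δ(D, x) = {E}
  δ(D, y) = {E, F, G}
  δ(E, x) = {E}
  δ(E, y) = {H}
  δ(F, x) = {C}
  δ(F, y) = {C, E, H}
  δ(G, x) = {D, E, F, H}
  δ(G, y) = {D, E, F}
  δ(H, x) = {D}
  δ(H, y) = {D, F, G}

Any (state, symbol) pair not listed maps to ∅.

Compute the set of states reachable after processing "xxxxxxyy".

Start in {C}.
Read 'x': C→{F, H}; now {F, H}.
Read 'x': F→{C}, H→{D}; now {C, D}.
Read 'x': C→{F, H}, D→{E}; now {E, F, H}.
Read 'x': E→{E}, F→{C}, H→{D}; now {C, D, E}.
Read 'x': C→{F, H}, D→{E}, E→{E}; now {E, F, H}.
Read 'x': E→{E}, F→{C}, H→{D}; now {C, D, E}.
Read 'y': C→∅, D→{E, F, G}, E→{H}; now {E, F, G, H}.
Read 'y': E→{H}, F→{C, E, H}, G→{D, E, F}, H→{D, F, G}; now {C, D, E, F, G, H}.

{C, D, E, F, G, H}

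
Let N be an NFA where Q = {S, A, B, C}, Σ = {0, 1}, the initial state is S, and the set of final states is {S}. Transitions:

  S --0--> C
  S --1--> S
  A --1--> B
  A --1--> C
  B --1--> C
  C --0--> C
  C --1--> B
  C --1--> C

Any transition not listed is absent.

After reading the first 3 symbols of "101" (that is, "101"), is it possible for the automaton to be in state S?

No

Start in {S}.
Read '1': {S} → {S}.
Read '0': {S} → {C}.
Read '1': {C} → {B, C}.
State S is not in {B, C}.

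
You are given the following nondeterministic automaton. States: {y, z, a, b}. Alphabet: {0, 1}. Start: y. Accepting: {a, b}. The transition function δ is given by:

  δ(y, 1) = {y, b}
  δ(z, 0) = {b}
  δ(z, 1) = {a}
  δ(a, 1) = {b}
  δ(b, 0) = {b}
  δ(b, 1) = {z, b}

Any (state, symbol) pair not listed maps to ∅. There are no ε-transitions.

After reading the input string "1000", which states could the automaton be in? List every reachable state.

{b}

Start in {y}.
Read '1': y→{y, b}; now {y, b}.
Read '0': y→∅, b→{b}; now {b}.
Read '0': b→{b}; now {b}.
Read '0': b→{b}; now {b}.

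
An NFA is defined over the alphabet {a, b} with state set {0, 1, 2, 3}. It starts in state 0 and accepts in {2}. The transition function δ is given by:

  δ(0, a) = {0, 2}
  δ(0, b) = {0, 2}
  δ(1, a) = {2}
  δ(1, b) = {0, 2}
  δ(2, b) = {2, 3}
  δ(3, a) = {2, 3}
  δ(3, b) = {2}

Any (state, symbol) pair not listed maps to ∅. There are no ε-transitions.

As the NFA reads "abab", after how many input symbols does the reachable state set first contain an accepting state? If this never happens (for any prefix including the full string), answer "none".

Start in {0}.
Read 'a': {0} → {0, 2}.
None of the earlier sets intersect F, but {0, 2} does.

1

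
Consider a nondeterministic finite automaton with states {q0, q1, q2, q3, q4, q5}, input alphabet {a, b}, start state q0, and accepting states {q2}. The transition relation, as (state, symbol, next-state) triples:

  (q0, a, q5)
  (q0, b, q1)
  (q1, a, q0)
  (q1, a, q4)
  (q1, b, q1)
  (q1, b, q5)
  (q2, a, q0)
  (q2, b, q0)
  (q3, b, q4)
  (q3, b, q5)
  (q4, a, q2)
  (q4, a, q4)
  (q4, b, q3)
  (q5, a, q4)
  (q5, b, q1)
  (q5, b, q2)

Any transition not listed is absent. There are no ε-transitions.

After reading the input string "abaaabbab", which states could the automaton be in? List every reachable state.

Start in {q0}.
Read 'a': {q0} → {q5}.
Read 'b': {q5} → {q1, q2}.
Read 'a': {q1, q2} → {q0, q4}.
Read 'a': {q0, q4} → {q2, q4, q5}.
Read 'a': {q2, q4, q5} → {q0, q2, q4}.
Read 'b': {q0, q2, q4} → {q0, q1, q3}.
Read 'b': {q0, q1, q3} → {q1, q4, q5}.
Read 'a': {q1, q4, q5} → {q0, q2, q4}.
Read 'b': {q0, q2, q4} → {q0, q1, q3}.

{q0, q1, q3}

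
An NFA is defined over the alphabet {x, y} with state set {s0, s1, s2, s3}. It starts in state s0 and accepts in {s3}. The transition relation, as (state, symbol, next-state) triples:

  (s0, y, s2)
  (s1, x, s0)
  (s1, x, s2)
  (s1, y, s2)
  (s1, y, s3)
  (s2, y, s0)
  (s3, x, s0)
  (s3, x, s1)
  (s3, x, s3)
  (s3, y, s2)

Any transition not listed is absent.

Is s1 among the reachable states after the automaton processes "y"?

Start in {s0}.
Read 'y': s0→{s2}; now {s2}.
State s1 is not in {s2}.

No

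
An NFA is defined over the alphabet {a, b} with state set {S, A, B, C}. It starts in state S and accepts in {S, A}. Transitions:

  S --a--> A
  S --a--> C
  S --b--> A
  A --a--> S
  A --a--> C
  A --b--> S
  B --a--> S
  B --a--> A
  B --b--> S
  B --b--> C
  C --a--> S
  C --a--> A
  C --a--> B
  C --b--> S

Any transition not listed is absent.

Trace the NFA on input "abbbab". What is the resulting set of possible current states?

{S}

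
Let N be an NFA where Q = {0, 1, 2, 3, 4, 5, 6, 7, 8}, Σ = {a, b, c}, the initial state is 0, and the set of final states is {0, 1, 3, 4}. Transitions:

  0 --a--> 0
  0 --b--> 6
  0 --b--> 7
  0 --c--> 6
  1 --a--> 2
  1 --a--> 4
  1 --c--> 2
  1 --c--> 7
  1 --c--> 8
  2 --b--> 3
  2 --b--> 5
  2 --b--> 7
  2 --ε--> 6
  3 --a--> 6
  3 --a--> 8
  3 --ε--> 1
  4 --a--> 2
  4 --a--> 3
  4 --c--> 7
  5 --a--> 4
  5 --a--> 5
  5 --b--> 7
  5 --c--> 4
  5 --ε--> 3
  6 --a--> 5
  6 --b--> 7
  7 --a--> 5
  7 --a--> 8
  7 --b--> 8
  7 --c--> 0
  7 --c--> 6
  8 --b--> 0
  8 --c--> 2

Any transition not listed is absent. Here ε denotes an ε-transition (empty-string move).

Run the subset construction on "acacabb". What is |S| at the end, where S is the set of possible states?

3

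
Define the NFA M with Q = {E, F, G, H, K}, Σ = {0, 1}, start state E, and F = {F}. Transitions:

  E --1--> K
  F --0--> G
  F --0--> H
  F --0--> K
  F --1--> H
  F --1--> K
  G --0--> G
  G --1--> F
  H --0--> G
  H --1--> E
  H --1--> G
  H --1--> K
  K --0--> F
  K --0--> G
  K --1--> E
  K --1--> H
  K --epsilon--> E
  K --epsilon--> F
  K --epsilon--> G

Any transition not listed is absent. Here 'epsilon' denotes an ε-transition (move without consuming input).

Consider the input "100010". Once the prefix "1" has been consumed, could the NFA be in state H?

Start in {E}.
Read '1': E→{K}; union {K}; ε-closure = {E, F, G, K}.
State H is not in {E, F, G, K}.

No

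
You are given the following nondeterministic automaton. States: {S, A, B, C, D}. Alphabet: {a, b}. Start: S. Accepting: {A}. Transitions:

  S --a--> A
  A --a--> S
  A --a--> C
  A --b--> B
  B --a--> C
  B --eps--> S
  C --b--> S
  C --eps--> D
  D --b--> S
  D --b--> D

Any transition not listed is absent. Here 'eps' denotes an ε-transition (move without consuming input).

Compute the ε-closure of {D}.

Begin with {D}.
No ε-moves leave this set, so the closure equals the set itself.

{D}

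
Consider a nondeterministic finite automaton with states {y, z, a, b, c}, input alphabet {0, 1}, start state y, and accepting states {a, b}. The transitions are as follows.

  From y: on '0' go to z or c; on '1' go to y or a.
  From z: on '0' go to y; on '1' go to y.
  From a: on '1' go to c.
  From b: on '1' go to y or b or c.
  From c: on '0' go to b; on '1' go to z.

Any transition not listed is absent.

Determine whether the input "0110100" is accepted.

Start in {y}.
Read '0': y→{z, c}; now {z, c}.
Read '1': z→{y}, c→{z}; now {y, z}.
Read '1': y→{y, a}, z→{y}; now {y, a}.
Read '0': y→{z, c}, a→∅; now {z, c}.
Read '1': z→{y}, c→{z}; now {y, z}.
Read '0': y→{z, c}, z→{y}; now {y, z, c}.
Read '0': y→{z, c}, z→{y}, c→{b}; now {y, z, b, c}.
The final set {y, z, b, c} contains the accepting state b.

Yes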